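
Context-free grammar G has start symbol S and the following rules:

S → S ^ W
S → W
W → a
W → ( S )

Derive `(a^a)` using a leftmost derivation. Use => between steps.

S => W   [S → W]
W => (S)   [W → ( S )]
(S) => (S^W)   [S → S ^ W]
(S^W) => (W^W)   [S → W]
(W^W) => (a^W)   [W → a]
(a^W) => (a^a)   [W → a]

S=>W=>(S)=>(S^W)=>(W^W)=>(a^W)=>(a^a)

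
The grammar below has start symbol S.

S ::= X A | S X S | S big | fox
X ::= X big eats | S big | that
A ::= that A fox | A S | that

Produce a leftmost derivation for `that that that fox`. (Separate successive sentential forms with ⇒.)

S ⇒ S X S   [S ::= S X S]
S X S ⇒ X A X S   [S ::= X A]
X A X S ⇒ that A X S   [X ::= that]
that A X S ⇒ that that X S   [A ::= that]
that that X S ⇒ that that that S   [X ::= that]
that that that S ⇒ that that that fox   [S ::= fox]

S ⇒ S X S ⇒ X A X S ⇒ that A X S ⇒ that that X S ⇒ that that that S ⇒ that that that fox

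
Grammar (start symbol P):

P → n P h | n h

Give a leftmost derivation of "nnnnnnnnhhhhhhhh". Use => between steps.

P=>nPh=>nnPhh=>nnnPhhh=>nnnnPhhhh=>nnnnnPhhhhh=>nnnnnnPhhhhhh=>nnnnnnnPhhhhhhh=>nnnnnnnnhhhhhhhh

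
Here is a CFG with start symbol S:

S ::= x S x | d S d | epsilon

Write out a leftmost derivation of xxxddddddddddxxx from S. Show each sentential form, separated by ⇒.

S ⇒ xSx   [S ::= x S x]
xSx ⇒ xxSxx   [S ::= x S x]
xxSxx ⇒ xxxSxxx   [S ::= x S x]
xxxSxxx ⇒ xxxdSdxxx   [S ::= d S d]
xxxdSdxxx ⇒ xxxddSddxxx   [S ::= d S d]
xxxddSddxxx ⇒ xxxdddSdddxxx   [S ::= d S d]
xxxdddSdddxxx ⇒ xxxddddSddddxxx   [S ::= d S d]
xxxddddSddddxxx ⇒ xxxdddddSdddddxxx   [S ::= d S d]
xxxdddddSdddddxxx ⇒ xxxddddddddddxxx   [S ::= epsilon]

S ⇒ xSx ⇒ xxSxx ⇒ xxxSxxx ⇒ xxxdSdxxx ⇒ xxxddSddxxx ⇒ xxxdddSdddxxx ⇒ xxxddddSddddxxx ⇒ xxxdddddSdddddxxx ⇒ xxxddddddddddxxx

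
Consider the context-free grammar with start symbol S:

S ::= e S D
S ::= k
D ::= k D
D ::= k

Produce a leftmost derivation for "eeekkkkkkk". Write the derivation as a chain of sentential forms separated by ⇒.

S⇒eSD⇒eeSDD⇒eeeSDDD⇒eeekDDD⇒eeekkDD⇒eeekkkDD⇒eeekkkkDD⇒eeekkkkkD⇒eeekkkkkkD⇒eeekkkkkkk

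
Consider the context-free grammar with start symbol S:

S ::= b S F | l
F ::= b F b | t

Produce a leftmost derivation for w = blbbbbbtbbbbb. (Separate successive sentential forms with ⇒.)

S⇒bSF⇒blF⇒blbFb⇒blbbFbb⇒blbbbFbbb⇒blbbbbFbbbb⇒blbbbbbFbbbbb⇒blbbbbbtbbbbb

S ⇒ bSF   [S ::= b S F]
bSF ⇒ blF   [S ::= l]
blF ⇒ blbFb   [F ::= b F b]
blbFb ⇒ blbbFbb   [F ::= b F b]
blbbFbb ⇒ blbbbFbbb   [F ::= b F b]
blbbbFbbb ⇒ blbbbbFbbbb   [F ::= b F b]
blbbbbFbbbb ⇒ blbbbbbFbbbbb   [F ::= b F b]
blbbbbbFbbbbb ⇒ blbbbbbtbbbbb   [F ::= t]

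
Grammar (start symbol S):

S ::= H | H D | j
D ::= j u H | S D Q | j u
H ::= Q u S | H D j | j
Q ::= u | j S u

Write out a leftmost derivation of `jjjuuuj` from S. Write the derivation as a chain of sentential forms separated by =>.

S=>H=>QuS=>jSuuS=>jHDuuS=>jjDuuS=>jjjuuuS=>jjjuuuj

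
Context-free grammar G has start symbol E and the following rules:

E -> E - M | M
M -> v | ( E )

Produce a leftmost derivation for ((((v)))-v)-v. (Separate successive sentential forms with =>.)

E => E-M   [E -> E - M]
E-M => M-M   [E -> M]
M-M => (E)-M   [M -> ( E )]
(E)-M => (E-M)-M   [E -> E - M]
(E-M)-M => (M-M)-M   [E -> M]
(M-M)-M => ((E)-M)-M   [M -> ( E )]
((E)-M)-M => ((M)-M)-M   [E -> M]
((M)-M)-M => (((E))-M)-M   [M -> ( E )]
(((E))-M)-M => (((M))-M)-M   [E -> M]
(((M))-M)-M => ((((E)))-M)-M   [M -> ( E )]
((((E)))-M)-M => ((((M)))-M)-M   [E -> M]
((((M)))-M)-M => ((((v)))-M)-M   [M -> v]
((((v)))-M)-M => ((((v)))-v)-M   [M -> v]
((((v)))-v)-M => ((((v)))-v)-v   [M -> v]

E => E-M => M-M => (E)-M => (E-M)-M => (M-M)-M => ((E)-M)-M => ((M)-M)-M => (((E))-M)-M => (((M))-M)-M => ((((E)))-M)-M => ((((M)))-M)-M => ((((v)))-M)-M => ((((v)))-v)-M => ((((v)))-v)-v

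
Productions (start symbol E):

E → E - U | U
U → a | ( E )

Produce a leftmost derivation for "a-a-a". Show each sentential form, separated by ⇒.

E ⇒ E-U ⇒ E-U-U ⇒ U-U-U ⇒ a-U-U ⇒ a-a-U ⇒ a-a-a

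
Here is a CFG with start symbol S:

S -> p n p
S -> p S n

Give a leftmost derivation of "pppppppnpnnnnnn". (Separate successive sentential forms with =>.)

S => pSn => ppSnn => pppSnnn => ppppSnnnn => pppppSnnnnn => ppppppSnnnnnn => pppppppnpnnnnnn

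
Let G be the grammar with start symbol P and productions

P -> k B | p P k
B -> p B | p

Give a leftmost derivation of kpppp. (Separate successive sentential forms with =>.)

P => kB   [P -> k B]
kB => kpB   [B -> p B]
kpB => kppB   [B -> p B]
kppB => kpppB   [B -> p B]
kpppB => kpppp   [B -> p]

P=>kB=>kpB=>kppB=>kpppB=>kpppp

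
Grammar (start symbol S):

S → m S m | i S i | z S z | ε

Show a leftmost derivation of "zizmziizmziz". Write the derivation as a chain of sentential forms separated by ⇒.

S⇒zSz⇒ziSiz⇒zizSziz⇒zizmSmziz⇒zizmzSzmziz⇒zizmziSizmziz⇒zizmziizmziz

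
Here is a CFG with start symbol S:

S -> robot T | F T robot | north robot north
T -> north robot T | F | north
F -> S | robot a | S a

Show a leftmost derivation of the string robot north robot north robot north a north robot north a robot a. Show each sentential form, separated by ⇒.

S ⇒ robot T ⇒ robot north robot T ⇒ robot north robot F ⇒ robot north robot S a ⇒ robot north robot F T robot a ⇒ robot north robot S a T robot a ⇒ robot north robot north robot north a T robot a ⇒ robot north robot north robot north a F robot a ⇒ robot north robot north robot north a S a robot a ⇒ robot north robot north robot north a north robot north a robot a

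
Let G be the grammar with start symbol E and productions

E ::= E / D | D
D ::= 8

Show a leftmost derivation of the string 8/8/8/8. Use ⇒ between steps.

E ⇒ E/D ⇒ E/D/D ⇒ E/D/D/D ⇒ D/D/D/D ⇒ 8/D/D/D ⇒ 8/8/D/D ⇒ 8/8/8/D ⇒ 8/8/8/8

E ⇒ E/D   [E ::= E / D]
E/D ⇒ E/D/D   [E ::= E / D]
E/D/D ⇒ E/D/D/D   [E ::= E / D]
E/D/D/D ⇒ D/D/D/D   [E ::= D]
D/D/D/D ⇒ 8/D/D/D   [D ::= 8]
8/D/D/D ⇒ 8/8/D/D   [D ::= 8]
8/8/D/D ⇒ 8/8/8/D   [D ::= 8]
8/8/8/D ⇒ 8/8/8/8   [D ::= 8]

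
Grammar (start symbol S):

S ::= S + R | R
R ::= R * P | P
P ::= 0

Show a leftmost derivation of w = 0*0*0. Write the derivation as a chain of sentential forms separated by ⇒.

S ⇒ R ⇒ R*P ⇒ R*P*P ⇒ P*P*P ⇒ 0*P*P ⇒ 0*0*P ⇒ 0*0*0

S ⇒ R   [S ::= R]
R ⇒ R*P   [R ::= R * P]
R*P ⇒ R*P*P   [R ::= R * P]
R*P*P ⇒ P*P*P   [R ::= P]
P*P*P ⇒ 0*P*P   [P ::= 0]
0*P*P ⇒ 0*0*P   [P ::= 0]
0*0*P ⇒ 0*0*0   [P ::= 0]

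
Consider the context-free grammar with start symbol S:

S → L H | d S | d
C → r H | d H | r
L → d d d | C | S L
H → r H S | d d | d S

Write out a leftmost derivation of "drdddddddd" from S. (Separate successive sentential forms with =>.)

S => dS   [S → d S]
dS => dLH   [S → L H]
dLH => dCH   [L → C]
dCH => drHH   [C → r H]
drHH => drdSH   [H → d S]
drdSH => drdLHH   [S → L H]
drdLHH => drddddHH   [L → d d d]
drddddHH => drddddddH   [H → d d]
drddddddH => drdddddddd   [H → d d]

S => dS => dLH => dCH => drHH => drdSH => drdLHH => drddddHH => drddddddH => drdddddddd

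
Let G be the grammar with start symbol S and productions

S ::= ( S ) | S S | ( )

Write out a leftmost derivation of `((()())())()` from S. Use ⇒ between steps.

S⇒SS⇒(S)S⇒(SS)S⇒((S)S)S⇒((SS)S)S⇒((()S)S)S⇒((()())S)S⇒((()())())S⇒((()())())()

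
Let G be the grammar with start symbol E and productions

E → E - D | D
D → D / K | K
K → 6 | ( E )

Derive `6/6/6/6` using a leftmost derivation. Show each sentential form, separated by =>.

E => D => D/K => D/K/K => D/K/K/K => K/K/K/K => 6/K/K/K => 6/6/K/K => 6/6/6/K => 6/6/6/6

E => D   [E → D]
D => D/K   [D → D / K]
D/K => D/K/K   [D → D / K]
D/K/K => D/K/K/K   [D → D / K]
D/K/K/K => K/K/K/K   [D → K]
K/K/K/K => 6/K/K/K   [K → 6]
6/K/K/K => 6/6/K/K   [K → 6]
6/6/K/K => 6/6/6/K   [K → 6]
6/6/6/K => 6/6/6/6   [K → 6]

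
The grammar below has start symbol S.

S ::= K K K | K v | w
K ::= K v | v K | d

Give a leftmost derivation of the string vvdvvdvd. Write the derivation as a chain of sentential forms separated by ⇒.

S ⇒ KKK ⇒ vKKK ⇒ vKvKK ⇒ vvKvKK ⇒ vvdvKK ⇒ vvdvvKK ⇒ vvdvvdK ⇒ vvdvvdvK ⇒ vvdvvdvd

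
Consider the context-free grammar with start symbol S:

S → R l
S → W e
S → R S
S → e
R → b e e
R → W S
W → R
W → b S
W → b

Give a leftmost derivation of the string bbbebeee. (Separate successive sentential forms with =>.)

S => RS => WSS => bSS => bRSS => bWSSS => bbSSSS => bbWeSSS => bbbeSSS => bbbeWeSS => bbbebeSS => bbbebeeS => bbbebeee

S => RS   [S → R S]
RS => WSS   [R → W S]
WSS => bSS   [W → b]
bSS => bRSS   [S → R S]
bRSS => bWSSS   [R → W S]
bWSSS => bbSSSS   [W → b S]
bbSSSS => bbWeSSS   [S → W e]
bbWeSSS => bbbeSSS   [W → b]
bbbeSSS => bbbeWeSS   [S → W e]
bbbeWeSS => bbbebeSS   [W → b]
bbbebeSS => bbbebeeS   [S → e]
bbbebeeS => bbbebeee   [S → e]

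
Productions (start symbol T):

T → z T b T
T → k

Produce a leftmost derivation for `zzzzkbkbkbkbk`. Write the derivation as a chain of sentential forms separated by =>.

T => zTbT => zzTbTbT => zzzTbTbTbT => zzzzTbTbTbTbT => zzzzkbTbTbTbT => zzzzkbkbTbTbT => zzzzkbkbkbTbT => zzzzkbkbkbkbT => zzzzkbkbkbkbk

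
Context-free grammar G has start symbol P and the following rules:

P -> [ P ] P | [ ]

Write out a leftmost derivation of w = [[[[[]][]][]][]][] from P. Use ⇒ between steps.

P ⇒ [P]P ⇒ [[P]P]P ⇒ [[[P]P]P]P ⇒ [[[[P]P]P]P]P ⇒ [[[[[]]P]P]P]P ⇒ [[[[[]][]]P]P]P ⇒ [[[[[]][]][]]P]P ⇒ [[[[[]][]][]][]]P ⇒ [[[[[]][]][]][]][]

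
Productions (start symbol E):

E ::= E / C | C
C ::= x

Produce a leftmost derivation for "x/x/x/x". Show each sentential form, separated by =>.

E => E/C   [E ::= E / C]
E/C => E/C/C   [E ::= E / C]
E/C/C => E/C/C/C   [E ::= E / C]
E/C/C/C => C/C/C/C   [E ::= C]
C/C/C/C => x/C/C/C   [C ::= x]
x/C/C/C => x/x/C/C   [C ::= x]
x/x/C/C => x/x/x/C   [C ::= x]
x/x/x/C => x/x/x/x   [C ::= x]

E=>E/C=>E/C/C=>E/C/C/C=>C/C/C/C=>x/C/C/C=>x/x/C/C=>x/x/x/C=>x/x/x/x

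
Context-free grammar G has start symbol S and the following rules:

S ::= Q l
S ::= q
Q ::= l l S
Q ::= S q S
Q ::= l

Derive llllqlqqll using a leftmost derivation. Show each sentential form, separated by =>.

S=>Ql=>llSl=>llQll=>llSqSll=>llQlqSll=>llllSlqSll=>llllqlqSll=>llllqlqqll

S => Ql   [S ::= Q l]
Ql => llSl   [Q ::= l l S]
llSl => llQll   [S ::= Q l]
llQll => llSqSll   [Q ::= S q S]
llSqSll => llQlqSll   [S ::= Q l]
llQlqSll => llllSlqSll   [Q ::= l l S]
llllSlqSll => llllqlqSll   [S ::= q]
llllqlqSll => llllqlqqll   [S ::= q]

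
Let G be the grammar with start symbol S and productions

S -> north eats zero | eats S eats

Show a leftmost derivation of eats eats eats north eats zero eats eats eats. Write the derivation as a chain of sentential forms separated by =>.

S => eats S eats => eats eats S eats eats => eats eats eats S eats eats eats => eats eats eats north eats zero eats eats eats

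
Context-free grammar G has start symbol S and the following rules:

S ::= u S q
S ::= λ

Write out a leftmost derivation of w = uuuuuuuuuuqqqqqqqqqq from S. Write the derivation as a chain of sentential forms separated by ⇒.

S ⇒ uSq   [S ::= u S q]
uSq ⇒ uuSqq   [S ::= u S q]
uuSqq ⇒ uuuSqqq   [S ::= u S q]
uuuSqqq ⇒ uuuuSqqqq   [S ::= u S q]
uuuuSqqqq ⇒ uuuuuSqqqqq   [S ::= u S q]
uuuuuSqqqqq ⇒ uuuuuuSqqqqqq   [S ::= u S q]
uuuuuuSqqqqqq ⇒ uuuuuuuSqqqqqqq   [S ::= u S q]
uuuuuuuSqqqqqqq ⇒ uuuuuuuuSqqqqqqqq   [S ::= u S q]
uuuuuuuuSqqqqqqqq ⇒ uuuuuuuuuSqqqqqqqqq   [S ::= u S q]
uuuuuuuuuSqqqqqqqqq ⇒ uuuuuuuuuuSqqqqqqqqqq   [S ::= u S q]
uuuuuuuuuuSqqqqqqqqqq ⇒ uuuuuuuuuuqqqqqqqqqq   [S ::= λ]

S ⇒ uSq ⇒ uuSqq ⇒ uuuSqqq ⇒ uuuuSqqqq ⇒ uuuuuSqqqqq ⇒ uuuuuuSqqqqqq ⇒ uuuuuuuSqqqqqqq ⇒ uuuuuuuuSqqqqqqqq ⇒ uuuuuuuuuSqqqqqqqqq ⇒ uuuuuuuuuuSqqqqqqqqqq ⇒ uuuuuuuuuuqqqqqqqqqq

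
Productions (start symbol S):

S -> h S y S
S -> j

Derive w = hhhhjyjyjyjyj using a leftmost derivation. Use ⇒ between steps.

S⇒hSyS⇒hhSySyS⇒hhhSySySyS⇒hhhhSySySySyS⇒hhhhjySySySyS⇒hhhhjyjySySyS⇒hhhhjyjyjySyS⇒hhhhjyjyjyjyS⇒hhhhjyjyjyjyj

S ⇒ hSyS   [S -> h S y S]
hSyS ⇒ hhSySyS   [S -> h S y S]
hhSySyS ⇒ hhhSySySyS   [S -> h S y S]
hhhSySySyS ⇒ hhhhSySySySyS   [S -> h S y S]
hhhhSySySySyS ⇒ hhhhjySySySyS   [S -> j]
hhhhjySySySyS ⇒ hhhhjyjySySyS   [S -> j]
hhhhjyjySySyS ⇒ hhhhjyjyjySyS   [S -> j]
hhhhjyjyjySyS ⇒ hhhhjyjyjyjyS   [S -> j]
hhhhjyjyjyjyS ⇒ hhhhjyjyjyjyj   [S -> j]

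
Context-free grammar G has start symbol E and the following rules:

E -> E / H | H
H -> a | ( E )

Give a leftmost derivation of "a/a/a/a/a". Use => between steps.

E => E/H   [E -> E / H]
E/H => E/H/H   [E -> E / H]
E/H/H => E/H/H/H   [E -> E / H]
E/H/H/H => E/H/H/H/H   [E -> E / H]
E/H/H/H/H => H/H/H/H/H   [E -> H]
H/H/H/H/H => a/H/H/H/H   [H -> a]
a/H/H/H/H => a/a/H/H/H   [H -> a]
a/a/H/H/H => a/a/a/H/H   [H -> a]
a/a/a/H/H => a/a/a/a/H   [H -> a]
a/a/a/a/H => a/a/a/a/a   [H -> a]

E => E/H => E/H/H => E/H/H/H => E/H/H/H/H => H/H/H/H/H => a/H/H/H/H => a/a/H/H/H => a/a/a/H/H => a/a/a/a/H => a/a/a/a/a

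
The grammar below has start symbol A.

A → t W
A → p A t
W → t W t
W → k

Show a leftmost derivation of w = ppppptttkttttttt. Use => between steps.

A => pAt   [A → p A t]
pAt => ppAtt   [A → p A t]
ppAtt => pppAttt   [A → p A t]
pppAttt => ppppAtttt   [A → p A t]
ppppAtttt => pppppAttttt   [A → p A t]
pppppAttttt => ppppptWttttt   [A → t W]
ppppptWttttt => pppppttWtttttt   [W → t W t]
pppppttWtttttt => ppppptttWttttttt   [W → t W t]
ppppptttWttttttt => ppppptttkttttttt   [W → k]

A=>pAt=>ppAtt=>pppAttt=>ppppAtttt=>pppppAttttt=>ppppptWttttt=>pppppttWtttttt=>ppppptttWttttttt=>ppppptttkttttttt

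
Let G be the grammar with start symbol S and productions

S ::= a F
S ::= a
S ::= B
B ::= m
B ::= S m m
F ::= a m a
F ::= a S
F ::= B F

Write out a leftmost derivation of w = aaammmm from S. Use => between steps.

S => B => Smm => aFmm => aaSmm => aaBmm => aaSmmmm => aaammmm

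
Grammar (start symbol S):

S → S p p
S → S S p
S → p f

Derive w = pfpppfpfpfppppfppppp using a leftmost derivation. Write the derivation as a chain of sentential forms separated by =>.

S => Spp => SSppp => SppSppp => pfppSppp => pfppSSpppp => pfpppfSpppp => pfpppfSSppppp => pfpppfSppSppppp => pfpppfSSpppSppppp => pfpppfpfSpppSppppp => pfpppfpfpfpppSppppp => pfpppfpfpfppppfppppp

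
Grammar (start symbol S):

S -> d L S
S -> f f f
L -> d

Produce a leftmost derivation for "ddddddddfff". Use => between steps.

S => dLS => ddS => dddLS => ddddS => dddddLS => ddddddS => dddddddLS => ddddddddS => ddddddddfff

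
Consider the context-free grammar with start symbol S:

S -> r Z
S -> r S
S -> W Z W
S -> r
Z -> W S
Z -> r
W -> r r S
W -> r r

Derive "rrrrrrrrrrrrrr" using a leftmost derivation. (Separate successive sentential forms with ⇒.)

S⇒WZW⇒rrSZW⇒rrrZW⇒rrrWSW⇒rrrrrSW⇒rrrrrrW⇒rrrrrrrrS⇒rrrrrrrrWZW⇒rrrrrrrrrrSZW⇒rrrrrrrrrrrZW⇒rrrrrrrrrrrrW⇒rrrrrrrrrrrrrr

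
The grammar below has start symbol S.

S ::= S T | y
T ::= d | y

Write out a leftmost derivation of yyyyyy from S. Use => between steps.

S => ST   [S ::= S T]
ST => STT   [S ::= S T]
STT => STTT   [S ::= S T]
STTT => STTTT   [S ::= S T]
STTTT => STTTTT   [S ::= S T]
STTTTT => yTTTTT   [S ::= y]
yTTTTT => yyTTTT   [T ::= y]
yyTTTT => yyyTTT   [T ::= y]
yyyTTT => yyyyTT   [T ::= y]
yyyyTT => yyyyyT   [T ::= y]
yyyyyT => yyyyyy   [T ::= y]

S => ST => STT => STTT => STTTT => STTTTT => yTTTTT => yyTTTT => yyyTTT => yyyyTT => yyyyyT => yyyyyy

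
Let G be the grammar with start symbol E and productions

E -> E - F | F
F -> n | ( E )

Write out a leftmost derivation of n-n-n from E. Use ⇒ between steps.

E ⇒ E-F   [E -> E - F]
E-F ⇒ E-F-F   [E -> E - F]
E-F-F ⇒ F-F-F   [E -> F]
F-F-F ⇒ n-F-F   [F -> n]
n-F-F ⇒ n-n-F   [F -> n]
n-n-F ⇒ n-n-n   [F -> n]

E ⇒ E-F ⇒ E-F-F ⇒ F-F-F ⇒ n-F-F ⇒ n-n-F ⇒ n-n-n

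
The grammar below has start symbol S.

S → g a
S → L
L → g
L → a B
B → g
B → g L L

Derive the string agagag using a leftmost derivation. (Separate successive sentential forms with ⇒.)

S⇒L⇒aB⇒agLL⇒agaBL⇒agagL⇒agagaB⇒agagag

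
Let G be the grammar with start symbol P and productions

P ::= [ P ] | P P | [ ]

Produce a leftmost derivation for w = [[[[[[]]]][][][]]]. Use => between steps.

P=>[P]=>[[P]]=>[[PP]]=>[[PPP]]=>[[PPPP]]=>[[[P]PPP]]=>[[[[P]]PPP]]=>[[[[[P]]]PPP]]=>[[[[[[]]]]PPP]]=>[[[[[[]]]][]PP]]=>[[[[[[]]]][][]P]]=>[[[[[[]]]][][][]]]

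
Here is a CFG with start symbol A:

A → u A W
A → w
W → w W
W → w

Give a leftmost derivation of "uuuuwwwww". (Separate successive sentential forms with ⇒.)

A ⇒ uAW   [A → u A W]
uAW ⇒ uuAWW   [A → u A W]
uuAWW ⇒ uuuAWWW   [A → u A W]
uuuAWWW ⇒ uuuuAWWWW   [A → u A W]
uuuuAWWWW ⇒ uuuuwWWWW   [A → w]
uuuuwWWWW ⇒ uuuuwwWWW   [W → w]
uuuuwwWWW ⇒ uuuuwwwWW   [W → w]
uuuuwwwWW ⇒ uuuuwwwwW   [W → w]
uuuuwwwwW ⇒ uuuuwwwww   [W → w]

A ⇒ uAW ⇒ uuAWW ⇒ uuuAWWW ⇒ uuuuAWWWW ⇒ uuuuwWWWW ⇒ uuuuwwWWW ⇒ uuuuwwwWW ⇒ uuuuwwwwW ⇒ uuuuwwwww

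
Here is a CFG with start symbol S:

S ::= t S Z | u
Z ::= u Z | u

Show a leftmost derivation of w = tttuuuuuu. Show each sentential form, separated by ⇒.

S ⇒ tSZ ⇒ ttSZZ ⇒ tttSZZZ ⇒ tttuZZZ ⇒ tttuuZZZ ⇒ tttuuuZZ ⇒ tttuuuuZZ ⇒ tttuuuuuZ ⇒ tttuuuuuu

S ⇒ tSZ   [S ::= t S Z]
tSZ ⇒ ttSZZ   [S ::= t S Z]
ttSZZ ⇒ tttSZZZ   [S ::= t S Z]
tttSZZZ ⇒ tttuZZZ   [S ::= u]
tttuZZZ ⇒ tttuuZZZ   [Z ::= u Z]
tttuuZZZ ⇒ tttuuuZZ   [Z ::= u]
tttuuuZZ ⇒ tttuuuuZZ   [Z ::= u Z]
tttuuuuZZ ⇒ tttuuuuuZ   [Z ::= u]
tttuuuuuZ ⇒ tttuuuuuu   [Z ::= u]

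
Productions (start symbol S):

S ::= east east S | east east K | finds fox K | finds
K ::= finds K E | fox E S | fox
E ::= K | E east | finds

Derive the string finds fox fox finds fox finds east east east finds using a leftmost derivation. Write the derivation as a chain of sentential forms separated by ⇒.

S ⇒ finds fox K ⇒ finds fox fox E S ⇒ finds fox fox E east S ⇒ finds fox fox E east east S ⇒ finds fox fox E east east east S ⇒ finds fox fox K east east east S ⇒ finds fox fox finds K E east east east S ⇒ finds fox fox finds fox E east east east S ⇒ finds fox fox finds fox finds east east east S ⇒ finds fox fox finds fox finds east east east finds

S ⇒ finds fox K   [S ::= finds fox K]
finds fox K ⇒ finds fox fox E S   [K ::= fox E S]
finds fox fox E S ⇒ finds fox fox E east S   [E ::= E east]
finds fox fox E east S ⇒ finds fox fox E east east S   [E ::= E east]
finds fox fox E east east S ⇒ finds fox fox E east east east S   [E ::= E east]
finds fox fox E east east east S ⇒ finds fox fox K east east east S   [E ::= K]
finds fox fox K east east east S ⇒ finds fox fox finds K E east east east S   [K ::= finds K E]
finds fox fox finds K E east east east S ⇒ finds fox fox finds fox E east east east S   [K ::= fox]
finds fox fox finds fox E east east east S ⇒ finds fox fox finds fox finds east east east S   [E ::= finds]
finds fox fox finds fox finds east east east S ⇒ finds fox fox finds fox finds east east east finds   [S ::= finds]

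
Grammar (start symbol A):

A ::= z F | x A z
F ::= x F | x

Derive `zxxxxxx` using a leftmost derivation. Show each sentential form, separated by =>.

A=>zF=>zxF=>zxxF=>zxxxF=>zxxxxF=>zxxxxxF=>zxxxxxx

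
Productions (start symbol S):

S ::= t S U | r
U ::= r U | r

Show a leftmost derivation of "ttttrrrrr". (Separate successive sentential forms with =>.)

S => tSU   [S ::= t S U]
tSU => ttSUU   [S ::= t S U]
ttSUU => tttSUUU   [S ::= t S U]
tttSUUU => ttttSUUUU   [S ::= t S U]
ttttSUUUU => ttttrUUUU   [S ::= r]
ttttrUUUU => ttttrrUUU   [U ::= r]
ttttrrUUU => ttttrrrUU   [U ::= r]
ttttrrrUU => ttttrrrrU   [U ::= r]
ttttrrrrU => ttttrrrrr   [U ::= r]

S=>tSU=>ttSUU=>tttSUUU=>ttttSUUUU=>ttttrUUUU=>ttttrrUUU=>ttttrrrUU=>ttttrrrrU=>ttttrrrrr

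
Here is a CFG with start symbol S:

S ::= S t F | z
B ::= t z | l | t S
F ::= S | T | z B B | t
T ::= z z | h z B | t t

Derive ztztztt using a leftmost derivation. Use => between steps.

S => StF => StFtF => ztFtF => ztStF => ztStFtF => ztztFtF => ztztStF => ztztztF => ztztztt

S => StF   [S ::= S t F]
StF => StFtF   [S ::= S t F]
StFtF => ztFtF   [S ::= z]
ztFtF => ztStF   [F ::= S]
ztStF => ztStFtF   [S ::= S t F]
ztStFtF => ztztFtF   [S ::= z]
ztztFtF => ztztStF   [F ::= S]
ztztStF => ztztztF   [S ::= z]
ztztztF => ztztztt   [F ::= t]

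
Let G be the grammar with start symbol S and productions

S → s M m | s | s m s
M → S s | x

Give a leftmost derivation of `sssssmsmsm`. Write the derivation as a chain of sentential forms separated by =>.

S => sMm => sSsm => ssMmsm => ssSsmsm => sssMmsmsm => sssSsmsmsm => sssssmsmsm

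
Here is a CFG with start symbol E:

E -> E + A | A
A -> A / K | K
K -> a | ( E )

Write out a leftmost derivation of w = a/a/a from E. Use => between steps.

E=>A=>A/K=>A/K/K=>K/K/K=>a/K/K=>a/a/K=>a/a/a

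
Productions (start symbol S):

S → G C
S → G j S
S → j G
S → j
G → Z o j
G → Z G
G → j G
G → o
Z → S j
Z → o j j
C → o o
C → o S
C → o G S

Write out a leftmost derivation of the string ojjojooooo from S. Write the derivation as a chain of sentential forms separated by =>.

S => GC   [S → G C]
GC => ZojC   [G → Z o j]
ZojC => ojjojC   [Z → o j j]
ojjojC => ojjojoGS   [C → o G S]
ojjojoGS => ojjojooS   [G → o]
ojjojooS => ojjojooGC   [S → G C]
ojjojooGC => ojjojoooC   [G → o]
ojjojoooC => ojjojooooo   [C → o o]

S => GC => ZojC => ojjojC => ojjojoGS => ojjojooS => ojjojooGC => ojjojoooC => ojjojooooo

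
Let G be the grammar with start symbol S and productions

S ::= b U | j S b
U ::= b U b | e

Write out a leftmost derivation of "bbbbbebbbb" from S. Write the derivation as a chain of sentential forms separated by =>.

S=>bU=>bbUb=>bbbUbb=>bbbbUbbb=>bbbbbUbbbb=>bbbbbebbbb

S => bU   [S ::= b U]
bU => bbUb   [U ::= b U b]
bbUb => bbbUbb   [U ::= b U b]
bbbUbb => bbbbUbbb   [U ::= b U b]
bbbbUbbb => bbbbbUbbbb   [U ::= b U b]
bbbbbUbbbb => bbbbbebbbb   [U ::= e]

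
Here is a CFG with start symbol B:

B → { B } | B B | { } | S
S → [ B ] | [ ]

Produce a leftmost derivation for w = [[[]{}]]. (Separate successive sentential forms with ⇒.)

B ⇒ S ⇒ [B] ⇒ [S] ⇒ [[B]] ⇒ [[BB]] ⇒ [[SB]] ⇒ [[[]B]] ⇒ [[[]{}]]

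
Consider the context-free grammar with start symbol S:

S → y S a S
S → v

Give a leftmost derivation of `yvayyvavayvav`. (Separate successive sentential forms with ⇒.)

S ⇒ ySaS   [S → y S a S]
ySaS ⇒ yvaS   [S → v]
yvaS ⇒ yvaySaS   [S → y S a S]
yvaySaS ⇒ yvayySaSaS   [S → y S a S]
yvayySaSaS ⇒ yvayyvaSaS   [S → v]
yvayyvaSaS ⇒ yvayyvavaS   [S → v]
yvayyvavaS ⇒ yvayyvavaySaS   [S → y S a S]
yvayyvavaySaS ⇒ yvayyvavayvaS   [S → v]
yvayyvavayvaS ⇒ yvayyvavayvav   [S → v]

S ⇒ ySaS ⇒ yvaS ⇒ yvaySaS ⇒ yvayySaSaS ⇒ yvayyvaSaS ⇒ yvayyvavaS ⇒ yvayyvavaySaS ⇒ yvayyvavayvaS ⇒ yvayyvavayvav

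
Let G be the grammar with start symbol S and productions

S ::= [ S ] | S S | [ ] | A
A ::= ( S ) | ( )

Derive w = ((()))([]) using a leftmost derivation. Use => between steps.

S=>SS=>AS=>(S)S=>(A)S=>((S))S=>((A))S=>((()))S=>((()))A=>((()))(S)=>((()))([])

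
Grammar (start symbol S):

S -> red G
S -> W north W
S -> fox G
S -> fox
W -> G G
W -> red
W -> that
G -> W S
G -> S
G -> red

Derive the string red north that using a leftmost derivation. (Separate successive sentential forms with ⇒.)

S ⇒ W north W ⇒ red north W ⇒ red north that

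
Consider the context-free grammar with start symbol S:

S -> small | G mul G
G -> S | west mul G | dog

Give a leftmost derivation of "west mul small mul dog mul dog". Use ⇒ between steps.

S ⇒ G mul G   [S -> G mul G]
G mul G ⇒ S mul G   [G -> S]
S mul G ⇒ G mul G mul G   [S -> G mul G]
G mul G mul G ⇒ west mul G mul G mul G   [G -> west mul G]
west mul G mul G mul G ⇒ west mul S mul G mul G   [G -> S]
west mul S mul G mul G ⇒ west mul small mul G mul G   [S -> small]
west mul small mul G mul G ⇒ west mul small mul dog mul G   [G -> dog]
west mul small mul dog mul G ⇒ west mul small mul dog mul dog   [G -> dog]

S ⇒ G mul G ⇒ S mul G ⇒ G mul G mul G ⇒ west mul G mul G mul G ⇒ west mul S mul G mul G ⇒ west mul small mul G mul G ⇒ west mul small mul dog mul G ⇒ west mul small mul dog mul dog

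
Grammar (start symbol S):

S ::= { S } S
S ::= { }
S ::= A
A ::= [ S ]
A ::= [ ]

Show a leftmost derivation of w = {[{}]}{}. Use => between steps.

S => {S}S   [S ::= { S } S]
{S}S => {A}S   [S ::= A]
{A}S => {[S]}S   [A ::= [ S ]]
{[S]}S => {[{}]}S   [S ::= { }]
{[{}]}S => {[{}]}{}   [S ::= { }]

S => {S}S => {A}S => {[S]}S => {[{}]}S => {[{}]}{}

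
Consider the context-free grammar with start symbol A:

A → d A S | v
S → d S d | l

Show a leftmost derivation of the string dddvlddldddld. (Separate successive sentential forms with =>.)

A => dAS   [A → d A S]
dAS => ddASS   [A → d A S]
ddASS => dddASSS   [A → d A S]
dddASSS => dddvSSS   [A → v]
dddvSSS => dddvlSS   [S → l]
dddvlSS => dddvldSdS   [S → d S d]
dddvldSdS => dddvlddSddS   [S → d S d]
dddvlddSddS => dddvlddlddS   [S → l]
dddvlddlddS => dddvlddldddSd   [S → d S d]
dddvlddldddSd => dddvlddldddld   [S → l]

A => dAS => ddASS => dddASSS => dddvSSS => dddvlSS => dddvldSdS => dddvlddSddS => dddvlddlddS => dddvlddldddSd => dddvlddldddld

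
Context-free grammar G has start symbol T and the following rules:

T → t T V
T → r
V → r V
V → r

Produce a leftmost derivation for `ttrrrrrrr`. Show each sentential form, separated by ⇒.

T ⇒ tTV ⇒ ttTVV ⇒ ttrVV ⇒ ttrrVV ⇒ ttrrrV ⇒ ttrrrrV ⇒ ttrrrrrV ⇒ ttrrrrrrV ⇒ ttrrrrrrr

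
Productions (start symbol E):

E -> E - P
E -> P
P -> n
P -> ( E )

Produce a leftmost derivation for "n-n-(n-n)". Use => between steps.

E => E-P   [E -> E - P]
E-P => E-P-P   [E -> E - P]
E-P-P => P-P-P   [E -> P]
P-P-P => n-P-P   [P -> n]
n-P-P => n-n-P   [P -> n]
n-n-P => n-n-(E)   [P -> ( E )]
n-n-(E) => n-n-(E-P)   [E -> E - P]
n-n-(E-P) => n-n-(P-P)   [E -> P]
n-n-(P-P) => n-n-(n-P)   [P -> n]
n-n-(n-P) => n-n-(n-n)   [P -> n]

E => E-P => E-P-P => P-P-P => n-P-P => n-n-P => n-n-(E) => n-n-(E-P) => n-n-(P-P) => n-n-(n-P) => n-n-(n-n)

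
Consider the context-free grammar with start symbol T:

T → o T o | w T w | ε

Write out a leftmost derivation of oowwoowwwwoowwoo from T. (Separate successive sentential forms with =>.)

T => oTo => ooToo => oowTwoo => oowwTwwoo => oowwoTowwoo => oowwooToowwoo => oowwoowTwoowwoo => oowwoowwTwwoowwoo => oowwoowwwwoowwoo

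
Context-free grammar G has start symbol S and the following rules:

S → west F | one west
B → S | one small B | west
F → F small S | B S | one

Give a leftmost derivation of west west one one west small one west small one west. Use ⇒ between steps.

S ⇒ west F ⇒ west F small S ⇒ west F small S small S ⇒ west B S small S small S ⇒ west S S small S small S ⇒ west west F S small S small S ⇒ west west one S small S small S ⇒ west west one one west small S small S ⇒ west west one one west small one west small S ⇒ west west one one west small one west small one west

S ⇒ west F   [S → west F]
west F ⇒ west F small S   [F → F small S]
west F small S ⇒ west F small S small S   [F → F small S]
west F small S small S ⇒ west B S small S small S   [F → B S]
west B S small S small S ⇒ west S S small S small S   [B → S]
west S S small S small S ⇒ west west F S small S small S   [S → west F]
west west F S small S small S ⇒ west west one S small S small S   [F → one]
west west one S small S small S ⇒ west west one one west small S small S   [S → one west]
west west one one west small S small S ⇒ west west one one west small one west small S   [S → one west]
west west one one west small one west small S ⇒ west west one one west small one west small one west   [S → one west]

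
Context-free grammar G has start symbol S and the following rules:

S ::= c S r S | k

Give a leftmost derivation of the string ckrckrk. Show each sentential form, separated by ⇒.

S⇒cSrS⇒ckrS⇒ckrcSrS⇒ckrckrS⇒ckrckrk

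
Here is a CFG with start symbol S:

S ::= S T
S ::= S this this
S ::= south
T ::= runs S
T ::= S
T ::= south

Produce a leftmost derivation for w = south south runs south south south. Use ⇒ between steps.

S ⇒ S T ⇒ S T T ⇒ S T T T ⇒ S T T T T ⇒ south T T T T ⇒ south south T T T ⇒ south south runs S T T ⇒ south south runs south T T ⇒ south south runs south south T ⇒ south south runs south south south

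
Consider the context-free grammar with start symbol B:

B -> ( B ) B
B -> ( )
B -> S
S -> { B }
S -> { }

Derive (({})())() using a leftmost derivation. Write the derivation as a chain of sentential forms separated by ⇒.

B ⇒ (B)B   [B -> ( B ) B]
(B)B ⇒ ((B)B)B   [B -> ( B ) B]
((B)B)B ⇒ ((S)B)B   [B -> S]
((S)B)B ⇒ (({})B)B   [S -> { }]
(({})B)B ⇒ (({})())B   [B -> ( )]
(({})())B ⇒ (({})())()   [B -> ( )]

B ⇒ (B)B ⇒ ((B)B)B ⇒ ((S)B)B ⇒ (({})B)B ⇒ (({})())B ⇒ (({})())()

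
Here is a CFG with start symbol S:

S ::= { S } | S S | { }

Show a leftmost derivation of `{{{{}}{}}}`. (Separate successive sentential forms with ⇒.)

S ⇒ {S} ⇒ {{S}} ⇒ {{SS}} ⇒ {{{S}S}} ⇒ {{{{}}S}} ⇒ {{{{}}{}}}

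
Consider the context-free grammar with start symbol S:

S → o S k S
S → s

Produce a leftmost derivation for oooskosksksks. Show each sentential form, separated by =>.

S => oSkS   [S → o S k S]
oSkS => ooSkSkS   [S → o S k S]
ooSkSkS => oooSkSkSkS   [S → o S k S]
oooSkSkSkS => oooskSkSkS   [S → s]
oooskSkSkS => oooskoSkSkSkS   [S → o S k S]
oooskoSkSkSkS => oooskoskSkSkS   [S → s]
oooskoskSkSkS => oooskoskskSkS   [S → s]
oooskoskskSkS => oooskoskskskS   [S → s]
oooskoskskskS => oooskosksksks   [S → s]

S => oSkS => ooSkSkS => oooSkSkSkS => oooskSkSkS => oooskoSkSkSkS => oooskoskSkSkS => oooskoskskSkS => oooskoskskskS => oooskosksksks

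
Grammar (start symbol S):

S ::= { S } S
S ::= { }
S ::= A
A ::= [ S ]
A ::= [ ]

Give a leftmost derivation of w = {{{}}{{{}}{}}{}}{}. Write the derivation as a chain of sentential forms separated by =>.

S => {S}S   [S ::= { S } S]
{S}S => {{S}S}S   [S ::= { S } S]
{{S}S}S => {{{}}S}S   [S ::= { }]
{{{}}S}S => {{{}}{S}S}S   [S ::= { S } S]
{{{}}{S}S}S => {{{}}{{S}S}S}S   [S ::= { S } S]
{{{}}{{S}S}S}S => {{{}}{{{}}S}S}S   [S ::= { }]
{{{}}{{{}}S}S}S => {{{}}{{{}}{}}S}S   [S ::= { }]
{{{}}{{{}}{}}S}S => {{{}}{{{}}{}}{}}S   [S ::= { }]
{{{}}{{{}}{}}{}}S => {{{}}{{{}}{}}{}}{}   [S ::= { }]

S => {S}S => {{S}S}S => {{{}}S}S => {{{}}{S}S}S => {{{}}{{S}S}S}S => {{{}}{{{}}S}S}S => {{{}}{{{}}{}}S}S => {{{}}{{{}}{}}{}}S => {{{}}{{{}}{}}{}}{}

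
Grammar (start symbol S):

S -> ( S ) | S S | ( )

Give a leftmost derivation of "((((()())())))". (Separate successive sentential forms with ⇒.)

S ⇒ (S) ⇒ ((S)) ⇒ (((S))) ⇒ (((SS))) ⇒ ((((S)S))) ⇒ ((((SS)S))) ⇒ ((((()S)S))) ⇒ ((((()())S))) ⇒ ((((()())())))

S ⇒ (S)   [S -> ( S )]
(S) ⇒ ((S))   [S -> ( S )]
((S)) ⇒ (((S)))   [S -> ( S )]
(((S))) ⇒ (((SS)))   [S -> S S]
(((SS))) ⇒ ((((S)S)))   [S -> ( S )]
((((S)S))) ⇒ ((((SS)S)))   [S -> S S]
((((SS)S))) ⇒ ((((()S)S)))   [S -> ( )]
((((()S)S))) ⇒ ((((()())S)))   [S -> ( )]
((((()())S))) ⇒ ((((()())())))   [S -> ( )]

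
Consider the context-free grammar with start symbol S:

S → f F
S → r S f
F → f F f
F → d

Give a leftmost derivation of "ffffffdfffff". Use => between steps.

S=>fF=>ffFf=>fffFff=>ffffFfff=>fffffFffff=>ffffffFfffff=>ffffffdfffff

S => fF   [S → f F]
fF => ffFf   [F → f F f]
ffFf => fffFff   [F → f F f]
fffFff => ffffFfff   [F → f F f]
ffffFfff => fffffFffff   [F → f F f]
fffffFffff => ffffffFfffff   [F → f F f]
ffffffFfffff => ffffffdfffff   [F → d]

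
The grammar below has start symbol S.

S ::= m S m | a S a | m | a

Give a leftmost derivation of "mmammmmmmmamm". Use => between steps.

S => mSm   [S ::= m S m]
mSm => mmSmm   [S ::= m S m]
mmSmm => mmaSamm   [S ::= a S a]
mmaSamm => mmamSmamm   [S ::= m S m]
mmamSmamm => mmammSmmamm   [S ::= m S m]
mmammSmmamm => mmammmSmmmamm   [S ::= m S m]
mmammmSmmmamm => mmammmmmmmamm   [S ::= m]

S=>mSm=>mmSmm=>mmaSamm=>mmamSmamm=>mmammSmmamm=>mmammmSmmmamm=>mmammmmmmmamm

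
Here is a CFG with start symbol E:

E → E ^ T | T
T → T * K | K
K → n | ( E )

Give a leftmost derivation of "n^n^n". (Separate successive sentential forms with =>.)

E => E^T   [E → E ^ T]
E^T => E^T^T   [E → E ^ T]
E^T^T => T^T^T   [E → T]
T^T^T => K^T^T   [T → K]
K^T^T => n^T^T   [K → n]
n^T^T => n^K^T   [T → K]
n^K^T => n^n^T   [K → n]
n^n^T => n^n^K   [T → K]
n^n^K => n^n^n   [K → n]

E => E^T => E^T^T => T^T^T => K^T^T => n^T^T => n^K^T => n^n^T => n^n^K => n^n^n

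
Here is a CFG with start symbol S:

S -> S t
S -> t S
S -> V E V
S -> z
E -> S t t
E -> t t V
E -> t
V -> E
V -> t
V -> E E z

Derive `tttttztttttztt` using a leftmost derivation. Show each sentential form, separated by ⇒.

S ⇒ tS ⇒ tSt ⇒ ttSt ⇒ ttVEVt ⇒ ttEEVt ⇒ tttEVt ⇒ tttttVVt ⇒ tttttEEzVt ⇒ tttttSttEzVt ⇒ tttttzttEzVt ⇒ tttttzttttVzVt ⇒ tttttztttttzVt ⇒ tttttztttttztt

S ⇒ tS   [S -> t S]
tS ⇒ tSt   [S -> S t]
tSt ⇒ ttSt   [S -> t S]
ttSt ⇒ ttVEVt   [S -> V E V]
ttVEVt ⇒ ttEEVt   [V -> E]
ttEEVt ⇒ tttEVt   [E -> t]
tttEVt ⇒ tttttVVt   [E -> t t V]
tttttVVt ⇒ tttttEEzVt   [V -> E E z]
tttttEEzVt ⇒ tttttSttEzVt   [E -> S t t]
tttttSttEzVt ⇒ tttttzttEzVt   [S -> z]
tttttzttEzVt ⇒ tttttzttttVzVt   [E -> t t V]
tttttzttttVzVt ⇒ tttttztttttzVt   [V -> t]
tttttztttttzVt ⇒ tttttztttttztt   [V -> t]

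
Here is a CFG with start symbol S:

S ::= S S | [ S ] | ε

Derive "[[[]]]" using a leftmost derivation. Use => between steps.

S=>SS=>SSS=>[S]SS=>[SS]SS=>[[S]S]SS=>[[[S]]S]SS=>[[[]]S]SS=>[[[]]]SS=>[[[]]]S=>[[[]]]

S => SS   [S ::= S S]
SS => SSS   [S ::= S S]
SSS => [S]SS   [S ::= [ S ]]
[S]SS => [SS]SS   [S ::= S S]
[SS]SS => [[S]S]SS   [S ::= [ S ]]
[[S]S]SS => [[[S]]S]SS   [S ::= [ S ]]
[[[S]]S]SS => [[[]]S]SS   [S ::= ε]
[[[]]S]SS => [[[]]]SS   [S ::= ε]
[[[]]]SS => [[[]]]S   [S ::= ε]
[[[]]]S => [[[]]]   [S ::= ε]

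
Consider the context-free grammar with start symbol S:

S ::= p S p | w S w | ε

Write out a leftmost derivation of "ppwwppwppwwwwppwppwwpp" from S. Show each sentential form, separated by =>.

S => pSp => ppSpp => ppwSwpp => ppwwSwwpp => ppwwpSpwwpp => ppwwppSppwwpp => ppwwppwSwppwwpp => ppwwppwpSpwppwwpp => ppwwppwppSppwppwwpp => ppwwppwppwSwppwppwwpp => ppwwppwppwwSwwppwppwwpp => ppwwppwppwwwwppwppwwpp

S => pSp   [S ::= p S p]
pSp => ppSpp   [S ::= p S p]
ppSpp => ppwSwpp   [S ::= w S w]
ppwSwpp => ppwwSwwpp   [S ::= w S w]
ppwwSwwpp => ppwwpSpwwpp   [S ::= p S p]
ppwwpSpwwpp => ppwwppSppwwpp   [S ::= p S p]
ppwwppSppwwpp => ppwwppwSwppwwpp   [S ::= w S w]
ppwwppwSwppwwpp => ppwwppwpSpwppwwpp   [S ::= p S p]
ppwwppwpSpwppwwpp => ppwwppwppSppwppwwpp   [S ::= p S p]
ppwwppwppSppwppwwpp => ppwwppwppwSwppwppwwpp   [S ::= w S w]
ppwwppwppwSwppwppwwpp => ppwwppwppwwSwwppwppwwpp   [S ::= w S w]
ppwwppwppwwSwwppwppwwpp => ppwwppwppwwwwppwppwwpp   [S ::= ε]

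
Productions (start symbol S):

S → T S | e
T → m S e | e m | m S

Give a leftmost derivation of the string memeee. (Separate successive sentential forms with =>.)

S => TS   [S → T S]
TS => mSeS   [T → m S e]
mSeS => mTSeS   [S → T S]
mTSeS => memSeS   [T → e m]
memSeS => memeeS   [S → e]
memeeS => memeee   [S → e]

S => TS => mSeS => mTSeS => memSeS => memeeS => memeee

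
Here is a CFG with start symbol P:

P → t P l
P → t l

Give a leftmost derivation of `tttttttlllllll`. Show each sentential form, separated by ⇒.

P ⇒ tPl   [P → t P l]
tPl ⇒ ttPll   [P → t P l]
ttPll ⇒ tttPlll   [P → t P l]
tttPlll ⇒ ttttPllll   [P → t P l]
ttttPllll ⇒ tttttPlllll   [P → t P l]
tttttPlllll ⇒ ttttttPllllll   [P → t P l]
ttttttPllllll ⇒ tttttttlllllll   [P → t l]

P ⇒ tPl ⇒ ttPll ⇒ tttPlll ⇒ ttttPllll ⇒ tttttPlllll ⇒ ttttttPllllll ⇒ tttttttlllllll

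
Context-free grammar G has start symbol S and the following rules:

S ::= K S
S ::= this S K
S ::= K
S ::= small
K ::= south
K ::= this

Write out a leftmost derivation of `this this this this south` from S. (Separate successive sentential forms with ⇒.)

S ⇒ K S ⇒ this S ⇒ this K S ⇒ this this S ⇒ this this K S ⇒ this this this S ⇒ this this this K S ⇒ this this this this S ⇒ this this this this K ⇒ this this this this south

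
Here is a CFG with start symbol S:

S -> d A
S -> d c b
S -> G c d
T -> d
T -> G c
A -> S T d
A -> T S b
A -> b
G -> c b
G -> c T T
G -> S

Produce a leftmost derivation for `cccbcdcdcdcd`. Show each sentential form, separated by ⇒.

S⇒Gcd⇒Scd⇒Gcdcd⇒cTTcdcd⇒cGcTcdcd⇒ccTTcTcdcd⇒ccGcTcTcdcd⇒cccbcTcTcdcd⇒cccbcdcTcdcd⇒cccbcdcdcdcd

S ⇒ Gcd   [S -> G c d]
Gcd ⇒ Scd   [G -> S]
Scd ⇒ Gcdcd   [S -> G c d]
Gcdcd ⇒ cTTcdcd   [G -> c T T]
cTTcdcd ⇒ cGcTcdcd   [T -> G c]
cGcTcdcd ⇒ ccTTcTcdcd   [G -> c T T]
ccTTcTcdcd ⇒ ccGcTcTcdcd   [T -> G c]
ccGcTcTcdcd ⇒ cccbcTcTcdcd   [G -> c b]
cccbcTcTcdcd ⇒ cccbcdcTcdcd   [T -> d]
cccbcdcTcdcd ⇒ cccbcdcdcdcd   [T -> d]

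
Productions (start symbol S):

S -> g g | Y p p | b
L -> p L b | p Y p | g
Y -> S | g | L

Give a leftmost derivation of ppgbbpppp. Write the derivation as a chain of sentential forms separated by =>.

S => Ypp   [S -> Y p p]
Ypp => Spp   [Y -> S]
Spp => Ypppp   [S -> Y p p]
Ypppp => Lpppp   [Y -> L]
Lpppp => pLbpppp   [L -> p L b]
pLbpppp => ppLbbpppp   [L -> p L b]
ppLbbpppp => ppgbbpppp   [L -> g]

S => Ypp => Spp => Ypppp => Lpppp => pLbpppp => ppLbbpppp => ppgbbpppp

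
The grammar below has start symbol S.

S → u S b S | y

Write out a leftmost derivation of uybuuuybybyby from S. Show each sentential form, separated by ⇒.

S ⇒ uSbS ⇒ uybS ⇒ uybuSbS ⇒ uybuuSbSbS ⇒ uybuuuSbSbSbS ⇒ uybuuuybSbSbS ⇒ uybuuuybybSbS ⇒ uybuuuybybybS ⇒ uybuuuybybyby

S ⇒ uSbS   [S → u S b S]
uSbS ⇒ uybS   [S → y]
uybS ⇒ uybuSbS   [S → u S b S]
uybuSbS ⇒ uybuuSbSbS   [S → u S b S]
uybuuSbSbS ⇒ uybuuuSbSbSbS   [S → u S b S]
uybuuuSbSbSbS ⇒ uybuuuybSbSbS   [S → y]
uybuuuybSbSbS ⇒ uybuuuybybSbS   [S → y]
uybuuuybybSbS ⇒ uybuuuybybybS   [S → y]
uybuuuybybybS ⇒ uybuuuybybyby   [S → y]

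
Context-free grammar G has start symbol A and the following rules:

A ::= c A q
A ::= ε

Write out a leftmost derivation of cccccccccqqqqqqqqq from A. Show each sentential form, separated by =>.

A => cAq   [A ::= c A q]
cAq => ccAqq   [A ::= c A q]
ccAqq => cccAqqq   [A ::= c A q]
cccAqqq => ccccAqqqq   [A ::= c A q]
ccccAqqqq => cccccAqqqqq   [A ::= c A q]
cccccAqqqqq => ccccccAqqqqqq   [A ::= c A q]
ccccccAqqqqqq => cccccccAqqqqqqq   [A ::= c A q]
cccccccAqqqqqqq => ccccccccAqqqqqqqq   [A ::= c A q]
ccccccccAqqqqqqqq => cccccccccAqqqqqqqqq   [A ::= c A q]
cccccccccAqqqqqqqqq => cccccccccqqqqqqqqq   [A ::= ε]

A => cAq => ccAqq => cccAqqq => ccccAqqqq => cccccAqqqqq => ccccccAqqqqqq => cccccccAqqqqqqq => ccccccccAqqqqqqqq => cccccccccAqqqqqqqqq => cccccccccqqqqqqqqq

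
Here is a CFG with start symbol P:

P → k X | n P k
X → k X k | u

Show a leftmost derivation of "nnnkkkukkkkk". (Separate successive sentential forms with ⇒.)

P ⇒ nPk   [P → n P k]
nPk ⇒ nnPkk   [P → n P k]
nnPkk ⇒ nnnPkkk   [P → n P k]
nnnPkkk ⇒ nnnkXkkk   [P → k X]
nnnkXkkk ⇒ nnnkkXkkkk   [X → k X k]
nnnkkXkkkk ⇒ nnnkkkXkkkkk   [X → k X k]
nnnkkkXkkkkk ⇒ nnnkkkukkkkk   [X → u]

P ⇒ nPk ⇒ nnPkk ⇒ nnnPkkk ⇒ nnnkXkkk ⇒ nnnkkXkkkk ⇒ nnnkkkXkkkkk ⇒ nnnkkkukkkkk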